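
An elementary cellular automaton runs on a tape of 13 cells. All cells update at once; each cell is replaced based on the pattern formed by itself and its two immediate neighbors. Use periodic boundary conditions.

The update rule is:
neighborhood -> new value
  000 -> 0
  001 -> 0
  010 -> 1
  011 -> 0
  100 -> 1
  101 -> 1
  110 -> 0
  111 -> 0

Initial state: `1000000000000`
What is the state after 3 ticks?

1100000000000
0010000000000
0011000000000

0011000000000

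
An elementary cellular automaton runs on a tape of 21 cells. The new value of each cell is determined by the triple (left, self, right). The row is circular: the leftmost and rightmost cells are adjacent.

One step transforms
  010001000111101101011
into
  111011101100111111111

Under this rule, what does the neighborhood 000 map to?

0

At position 3 the neighborhood is 000; the next row has 0 there.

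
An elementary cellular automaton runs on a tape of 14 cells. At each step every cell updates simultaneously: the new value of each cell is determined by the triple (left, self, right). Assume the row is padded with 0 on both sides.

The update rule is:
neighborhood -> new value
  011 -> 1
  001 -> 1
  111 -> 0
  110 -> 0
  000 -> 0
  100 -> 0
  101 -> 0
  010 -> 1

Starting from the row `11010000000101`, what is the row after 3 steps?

10100000110011

step 1: 10010000001101
step 2: 10110000011001
step 3: 10100000110011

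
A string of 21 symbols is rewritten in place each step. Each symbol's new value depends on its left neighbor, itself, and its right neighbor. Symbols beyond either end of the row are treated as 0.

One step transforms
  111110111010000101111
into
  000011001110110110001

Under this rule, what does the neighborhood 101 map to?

1

At position 5 the neighborhood is 101; the next row has 1 there.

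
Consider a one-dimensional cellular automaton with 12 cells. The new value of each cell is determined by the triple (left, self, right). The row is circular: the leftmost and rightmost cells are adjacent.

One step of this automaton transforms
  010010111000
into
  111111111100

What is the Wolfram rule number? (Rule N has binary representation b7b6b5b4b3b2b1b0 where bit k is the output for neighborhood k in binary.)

254

position 7: 111 → 1  (bit 7 = 1)
position 8: 110 → 1  (bit 6 = 1)
position 5: 101 → 1  (bit 5 = 1)
position 2: 100 → 1  (bit 4 = 1)
position 6: 011 → 1  (bit 3 = 1)
position 1: 010 → 1  (bit 2 = 1)
position 0: 001 → 1  (bit 1 = 1)
position 10: 000 → 0  (bit 0 = 0)
bits b7..b0 = 11111110 = 254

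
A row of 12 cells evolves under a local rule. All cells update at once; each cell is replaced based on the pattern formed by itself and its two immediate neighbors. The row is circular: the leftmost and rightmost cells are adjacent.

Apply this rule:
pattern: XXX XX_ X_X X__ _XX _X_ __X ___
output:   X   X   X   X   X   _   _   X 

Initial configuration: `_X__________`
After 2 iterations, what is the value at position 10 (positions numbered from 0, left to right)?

X

iteration 1: __XXXXXXXXXX
iteration 2: X_XXXXXXXXXX
position 10 holds X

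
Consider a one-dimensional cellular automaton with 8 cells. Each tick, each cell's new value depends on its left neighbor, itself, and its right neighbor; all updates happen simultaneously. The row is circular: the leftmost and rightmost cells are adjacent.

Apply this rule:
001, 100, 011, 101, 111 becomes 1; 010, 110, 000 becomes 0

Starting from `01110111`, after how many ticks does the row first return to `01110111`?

4

11101110
11011101
10111011
01110111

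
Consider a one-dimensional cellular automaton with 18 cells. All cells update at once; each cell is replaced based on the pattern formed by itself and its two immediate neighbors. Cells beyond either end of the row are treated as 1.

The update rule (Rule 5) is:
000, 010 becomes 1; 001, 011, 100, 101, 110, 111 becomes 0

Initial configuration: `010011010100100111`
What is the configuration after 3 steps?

010000010100100000
010111010100101110
010000010100100000

010000010100100000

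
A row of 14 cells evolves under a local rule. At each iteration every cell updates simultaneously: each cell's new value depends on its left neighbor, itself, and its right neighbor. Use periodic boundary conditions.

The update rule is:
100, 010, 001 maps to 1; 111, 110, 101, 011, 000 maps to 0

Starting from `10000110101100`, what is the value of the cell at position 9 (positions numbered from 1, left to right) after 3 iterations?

11001000100011
00111101110100
01000000000110
position 9 holds 0

0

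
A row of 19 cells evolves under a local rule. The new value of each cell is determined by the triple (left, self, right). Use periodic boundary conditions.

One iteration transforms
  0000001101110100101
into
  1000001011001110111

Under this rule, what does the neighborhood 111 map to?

At position 10 the neighborhood is 111; the next row has 0 there.

0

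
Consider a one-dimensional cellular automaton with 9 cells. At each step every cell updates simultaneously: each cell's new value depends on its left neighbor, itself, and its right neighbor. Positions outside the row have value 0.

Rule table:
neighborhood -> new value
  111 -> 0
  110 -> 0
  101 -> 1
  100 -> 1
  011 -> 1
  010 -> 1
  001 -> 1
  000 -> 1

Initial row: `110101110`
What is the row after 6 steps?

101111001
111000111
100111100
111100011
100011110
111110001

111110001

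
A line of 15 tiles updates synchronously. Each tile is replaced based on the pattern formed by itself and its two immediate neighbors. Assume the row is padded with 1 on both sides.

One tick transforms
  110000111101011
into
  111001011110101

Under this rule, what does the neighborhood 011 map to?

0

At position 6 the neighborhood is 011; the next row has 0 there.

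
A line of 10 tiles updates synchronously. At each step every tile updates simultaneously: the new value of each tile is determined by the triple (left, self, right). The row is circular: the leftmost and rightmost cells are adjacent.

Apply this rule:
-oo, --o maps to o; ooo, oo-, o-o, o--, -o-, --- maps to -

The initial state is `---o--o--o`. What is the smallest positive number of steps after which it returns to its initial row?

--o--o--o-
-o--o--o--
o--o--o---
--o--o---o
-o--o---o-
o--o---o--
--o---o--o
-o---o--o-
o---o--o--
---o--o--o

10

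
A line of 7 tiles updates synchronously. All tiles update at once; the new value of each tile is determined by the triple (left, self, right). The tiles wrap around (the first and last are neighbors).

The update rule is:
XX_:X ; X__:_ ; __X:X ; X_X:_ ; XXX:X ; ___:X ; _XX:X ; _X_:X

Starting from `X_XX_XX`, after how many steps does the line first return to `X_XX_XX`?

X_XX_XX

1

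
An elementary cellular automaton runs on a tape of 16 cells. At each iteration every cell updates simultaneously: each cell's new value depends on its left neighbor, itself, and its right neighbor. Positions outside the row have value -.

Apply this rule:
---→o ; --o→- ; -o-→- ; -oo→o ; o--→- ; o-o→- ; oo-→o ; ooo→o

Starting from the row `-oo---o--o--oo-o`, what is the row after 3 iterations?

-oo-o-ooooo-oo--

-oo-o-------oo--
-oo---ooooo-oo-o
-oo-o-ooooo-oo--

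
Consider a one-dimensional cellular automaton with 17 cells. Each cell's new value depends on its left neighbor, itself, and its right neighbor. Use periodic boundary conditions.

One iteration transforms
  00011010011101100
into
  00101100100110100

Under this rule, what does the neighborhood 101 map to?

At position 5 the neighborhood is 101; the next row has 1 there.

1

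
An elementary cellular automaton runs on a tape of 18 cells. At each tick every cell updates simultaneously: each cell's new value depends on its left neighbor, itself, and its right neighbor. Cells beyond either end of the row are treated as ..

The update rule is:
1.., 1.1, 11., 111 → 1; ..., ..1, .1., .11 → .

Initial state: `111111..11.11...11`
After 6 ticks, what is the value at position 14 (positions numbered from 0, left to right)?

1

.111111..11.11...1
..111111..11.11...
...111111..11.11..
....111111..11.11.
.....111111..11.11
......111111..11.1
position 14 holds 1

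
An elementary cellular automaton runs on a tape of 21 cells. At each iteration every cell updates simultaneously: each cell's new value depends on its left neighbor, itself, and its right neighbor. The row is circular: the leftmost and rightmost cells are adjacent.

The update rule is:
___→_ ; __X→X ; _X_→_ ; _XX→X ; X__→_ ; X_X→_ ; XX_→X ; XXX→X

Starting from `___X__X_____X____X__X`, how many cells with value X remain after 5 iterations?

iteration 1: __X__X_____X____X__X_
iteration 2: _X__X_____X____X__X__
iteration 3: X__X_____X____X__X___
iteration 4: __X_____X____X__X___X
iteration 5: _X_____X____X__X___X_
count of X: 5

5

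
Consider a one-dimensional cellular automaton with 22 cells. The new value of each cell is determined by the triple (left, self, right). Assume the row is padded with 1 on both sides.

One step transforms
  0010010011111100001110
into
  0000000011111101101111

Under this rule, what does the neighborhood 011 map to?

1

At position 8 the neighborhood is 011; the next row has 1 there.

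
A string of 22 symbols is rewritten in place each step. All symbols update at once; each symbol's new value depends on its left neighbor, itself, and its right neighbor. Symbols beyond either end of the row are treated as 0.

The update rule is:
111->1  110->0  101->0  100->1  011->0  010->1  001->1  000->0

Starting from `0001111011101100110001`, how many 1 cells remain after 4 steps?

13

0010110001000011001011
0110001011100100111000
1001011001011111010100
1111000111001110010110
count of 1: 13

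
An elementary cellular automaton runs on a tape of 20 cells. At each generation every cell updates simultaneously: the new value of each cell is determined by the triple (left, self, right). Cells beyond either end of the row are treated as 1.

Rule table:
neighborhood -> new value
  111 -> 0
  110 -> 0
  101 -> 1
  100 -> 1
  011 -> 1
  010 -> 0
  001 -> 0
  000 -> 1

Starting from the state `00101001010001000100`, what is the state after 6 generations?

01010100101010101101

generation 1: 10010100101100110010
generation 2: 01001010011010101001
generation 3: 10100101010101010101
generation 4: 01010010101010101011
generation 5: 10101001010101010110
generation 6: 01010100101010101101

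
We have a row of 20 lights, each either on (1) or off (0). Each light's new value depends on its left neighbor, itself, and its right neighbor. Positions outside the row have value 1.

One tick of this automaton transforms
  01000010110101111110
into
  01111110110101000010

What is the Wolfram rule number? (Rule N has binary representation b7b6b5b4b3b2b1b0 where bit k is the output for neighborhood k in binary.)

position 14: 111 → 0  (bit 7 = 0)
position 9: 110 → 1  (bit 6 = 1)
position 0: 101 → 0  (bit 5 = 0)
position 2: 100 → 1  (bit 4 = 1)
position 8: 011 → 1  (bit 3 = 1)
position 1: 010 → 1  (bit 2 = 1)
position 5: 001 → 1  (bit 1 = 1)
position 3: 000 → 1  (bit 0 = 1)
bits b7..b0 = 01011111 = 95

95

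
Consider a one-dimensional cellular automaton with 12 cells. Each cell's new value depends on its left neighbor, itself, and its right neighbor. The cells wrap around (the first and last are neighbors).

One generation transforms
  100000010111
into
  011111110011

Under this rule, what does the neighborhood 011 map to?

At position 9 the neighborhood is 011; the next row has 0 there.

0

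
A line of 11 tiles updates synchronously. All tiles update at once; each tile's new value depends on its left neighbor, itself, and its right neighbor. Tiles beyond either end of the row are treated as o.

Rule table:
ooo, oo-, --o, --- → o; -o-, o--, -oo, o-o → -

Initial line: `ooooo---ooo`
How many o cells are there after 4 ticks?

6

tick 1: ooooo-oo-oo
tick 2: ooooo--o--o
tick 3: ooooo-o--o-
tick 4: ooooo---o--
count of o: 6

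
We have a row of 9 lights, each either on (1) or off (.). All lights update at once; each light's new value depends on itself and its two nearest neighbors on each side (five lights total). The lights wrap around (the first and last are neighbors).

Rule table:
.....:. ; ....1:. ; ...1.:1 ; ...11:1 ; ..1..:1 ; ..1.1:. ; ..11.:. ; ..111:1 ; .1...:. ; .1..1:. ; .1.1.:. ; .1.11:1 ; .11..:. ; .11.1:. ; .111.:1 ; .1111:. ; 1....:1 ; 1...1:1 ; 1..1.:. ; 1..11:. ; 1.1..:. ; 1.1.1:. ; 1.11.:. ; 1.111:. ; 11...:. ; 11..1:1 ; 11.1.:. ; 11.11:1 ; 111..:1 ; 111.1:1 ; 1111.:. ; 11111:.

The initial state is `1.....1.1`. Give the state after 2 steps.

..1..1.1.
111......

111......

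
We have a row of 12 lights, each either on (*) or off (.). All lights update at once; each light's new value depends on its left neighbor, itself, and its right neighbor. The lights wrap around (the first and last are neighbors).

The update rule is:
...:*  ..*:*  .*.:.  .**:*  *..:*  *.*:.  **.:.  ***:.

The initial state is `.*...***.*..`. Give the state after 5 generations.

generation 1: *.****....**
generation 2: ..*...*****.
generation 3: **.****....*
generation 4: ...*...*****
generation 5: ***.****....

***.****....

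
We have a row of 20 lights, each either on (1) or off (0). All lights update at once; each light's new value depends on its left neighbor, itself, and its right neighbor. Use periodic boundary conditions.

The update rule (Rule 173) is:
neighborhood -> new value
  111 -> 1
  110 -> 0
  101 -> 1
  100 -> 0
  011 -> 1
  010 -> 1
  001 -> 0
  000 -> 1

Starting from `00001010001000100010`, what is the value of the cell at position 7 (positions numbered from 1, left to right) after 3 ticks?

1

tick 1: 11101110101010101010
tick 2: 11011101111111111111
tick 3: 10111011111111111111
position 7 holds 1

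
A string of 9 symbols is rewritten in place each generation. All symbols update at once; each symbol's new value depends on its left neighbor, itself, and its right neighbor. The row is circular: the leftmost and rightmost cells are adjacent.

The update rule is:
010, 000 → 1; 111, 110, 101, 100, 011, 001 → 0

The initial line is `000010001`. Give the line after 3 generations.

generation 1: 011010101
generation 2: 000010101
generation 3: 011010101

011010101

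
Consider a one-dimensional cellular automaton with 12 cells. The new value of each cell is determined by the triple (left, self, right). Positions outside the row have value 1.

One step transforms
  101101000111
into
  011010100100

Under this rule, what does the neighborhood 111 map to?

At position 10 the neighborhood is 111; the next row has 0 there.

0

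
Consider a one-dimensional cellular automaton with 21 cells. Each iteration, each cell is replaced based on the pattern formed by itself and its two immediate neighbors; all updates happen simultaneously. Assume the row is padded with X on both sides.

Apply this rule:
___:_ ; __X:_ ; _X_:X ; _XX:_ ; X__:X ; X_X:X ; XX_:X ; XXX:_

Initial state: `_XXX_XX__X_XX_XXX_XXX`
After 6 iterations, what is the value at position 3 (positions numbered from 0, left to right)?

X__XX_XX_XX_XX__XX___
XX__XX_XX_XX_XX__XX__
_XX__XX_XX_XX_XX__XX_
X_XX__XX_XX_XX_XX__XX
XX_XX__XX_XX_XX_XX___
_XX_XX__XX_XX_XX_XX__
position 3 holds _

_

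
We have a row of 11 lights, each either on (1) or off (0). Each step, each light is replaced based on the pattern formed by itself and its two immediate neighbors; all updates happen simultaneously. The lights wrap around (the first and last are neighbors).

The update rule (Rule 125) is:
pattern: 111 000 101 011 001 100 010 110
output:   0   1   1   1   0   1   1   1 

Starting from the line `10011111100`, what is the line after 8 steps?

10100011111

11010000110
11111110111
00000011100
11111010111
00001111100
11101000111
00111110100
10100011111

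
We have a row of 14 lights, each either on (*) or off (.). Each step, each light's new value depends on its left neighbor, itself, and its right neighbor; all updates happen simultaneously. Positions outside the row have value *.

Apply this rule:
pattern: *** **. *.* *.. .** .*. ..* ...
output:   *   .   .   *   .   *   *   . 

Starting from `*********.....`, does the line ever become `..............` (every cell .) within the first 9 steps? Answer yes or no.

********.*...*
*******..**.*.
******.**...*.
*****....*.**.
****.*..**....
***..***..*..*
**.**.*.*****.
*.....*..***..
.*...****.*.**
step 9 is .*...****.*.**, still not uniform .

no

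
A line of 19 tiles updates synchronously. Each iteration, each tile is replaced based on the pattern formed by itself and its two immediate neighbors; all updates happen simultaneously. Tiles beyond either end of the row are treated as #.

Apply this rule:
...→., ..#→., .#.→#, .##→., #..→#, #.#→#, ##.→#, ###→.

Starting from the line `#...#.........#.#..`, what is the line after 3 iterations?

#.##..##...........

##..##........####.
.##..##..........##
#.##..##...........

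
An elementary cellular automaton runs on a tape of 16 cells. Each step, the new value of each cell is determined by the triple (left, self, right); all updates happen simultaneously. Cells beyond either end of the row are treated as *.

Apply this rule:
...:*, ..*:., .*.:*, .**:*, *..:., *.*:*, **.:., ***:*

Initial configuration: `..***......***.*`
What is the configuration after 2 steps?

step 1: ..**..****.**.**
step 2: ..*...***.**.***

..*...***.**.***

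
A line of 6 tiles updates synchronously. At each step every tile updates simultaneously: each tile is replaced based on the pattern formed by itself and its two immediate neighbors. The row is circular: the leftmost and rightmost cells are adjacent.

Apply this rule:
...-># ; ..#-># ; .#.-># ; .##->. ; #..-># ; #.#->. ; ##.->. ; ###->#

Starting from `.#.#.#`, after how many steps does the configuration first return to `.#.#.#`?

.#.#.#

1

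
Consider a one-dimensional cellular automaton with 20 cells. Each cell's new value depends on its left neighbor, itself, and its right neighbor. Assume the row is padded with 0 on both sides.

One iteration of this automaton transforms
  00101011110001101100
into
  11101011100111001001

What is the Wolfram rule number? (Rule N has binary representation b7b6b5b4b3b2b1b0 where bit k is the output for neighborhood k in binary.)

position 7: 111 → 1  (bit 7 = 1)
position 9: 110 → 0  (bit 6 = 0)
position 3: 101 → 0  (bit 5 = 0)
position 10: 100 → 0  (bit 4 = 0)
position 6: 011 → 1  (bit 3 = 1)
position 2: 010 → 1  (bit 2 = 1)
position 1: 001 → 1  (bit 1 = 1)
position 0: 000 → 1  (bit 0 = 1)
bits b7..b0 = 10001111 = 143

143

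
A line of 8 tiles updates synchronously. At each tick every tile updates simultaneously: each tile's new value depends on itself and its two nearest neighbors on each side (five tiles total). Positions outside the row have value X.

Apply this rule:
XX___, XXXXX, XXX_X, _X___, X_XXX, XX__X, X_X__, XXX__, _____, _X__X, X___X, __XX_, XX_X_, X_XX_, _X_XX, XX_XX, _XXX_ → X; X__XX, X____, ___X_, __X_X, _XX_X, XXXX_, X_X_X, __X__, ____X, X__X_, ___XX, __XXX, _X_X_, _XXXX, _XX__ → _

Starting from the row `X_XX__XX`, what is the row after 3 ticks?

XXX_X_XX

XXX_X___
X_XXXXX_
XXX_X_XX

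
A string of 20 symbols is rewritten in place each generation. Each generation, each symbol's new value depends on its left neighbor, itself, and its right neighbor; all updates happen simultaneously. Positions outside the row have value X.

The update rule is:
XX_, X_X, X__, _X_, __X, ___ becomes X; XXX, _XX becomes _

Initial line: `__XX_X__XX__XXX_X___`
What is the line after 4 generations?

XX____XX__XXX_______

XX_XXXXX_XXX__XXXXXX
_XX____XX__XXX______
X_XXXXX_XXX__XXXXXXX
XX____XX__XXX_______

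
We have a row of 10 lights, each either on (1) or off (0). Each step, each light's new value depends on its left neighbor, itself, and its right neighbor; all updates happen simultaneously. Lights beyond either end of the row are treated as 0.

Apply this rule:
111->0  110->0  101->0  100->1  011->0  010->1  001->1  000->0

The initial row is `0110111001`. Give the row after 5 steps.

step 1: 1000000111
step 2: 1100001000
step 3: 0010011100
step 4: 0111100010
step 5: 1000010111

1000010111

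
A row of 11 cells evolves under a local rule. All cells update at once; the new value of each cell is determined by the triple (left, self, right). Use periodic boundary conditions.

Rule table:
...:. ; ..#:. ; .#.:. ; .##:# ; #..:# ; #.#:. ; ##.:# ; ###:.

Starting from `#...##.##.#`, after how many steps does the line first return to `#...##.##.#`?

##..##.##.#
.##.##.##.#
.##.##.##..
.##.##.###.
.##.##.#.##
.##.##...##
.##.###..##
.##.#.##.##
.##...##.##
.###..##.##
.#.##.##.##
...##.##.##
#..##.##.##
##.##.##.#.
##.##.##...
##.##.###..
##.##.#.##.
##.##...##.
##.###..##.
##.#.##.##.
##...##.##.
###..##.##.
#.##.##.##.
..##.##.##.
..##.##.###
#.##.##.#.#
#.##.##...#
#.##.###..#
#.##.#.##.#
#.##...##.#
#.###..##.#
#.#.##.##.#
#...##.##.#

33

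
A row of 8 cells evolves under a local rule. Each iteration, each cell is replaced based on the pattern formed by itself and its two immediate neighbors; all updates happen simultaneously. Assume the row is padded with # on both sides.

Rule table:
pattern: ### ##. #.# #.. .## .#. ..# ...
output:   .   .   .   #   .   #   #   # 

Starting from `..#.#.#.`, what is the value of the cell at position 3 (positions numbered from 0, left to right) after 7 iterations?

###.#.#.
....#.#.
#####.#.
......#.
#######.
........
########
position 3 holds #

#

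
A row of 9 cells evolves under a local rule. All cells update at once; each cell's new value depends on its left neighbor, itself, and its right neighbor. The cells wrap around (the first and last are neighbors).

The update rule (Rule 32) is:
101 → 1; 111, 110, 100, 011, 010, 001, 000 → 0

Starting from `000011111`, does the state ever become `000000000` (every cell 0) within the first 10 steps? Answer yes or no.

yes

step 1: 000000000
all cells are 0 at step 1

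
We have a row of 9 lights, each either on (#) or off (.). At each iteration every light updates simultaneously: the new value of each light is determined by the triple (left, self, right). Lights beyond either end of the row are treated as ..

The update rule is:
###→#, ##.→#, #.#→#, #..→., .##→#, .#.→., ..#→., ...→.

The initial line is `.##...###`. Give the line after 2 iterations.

.##...###

.##...###  (fixed point — unchanged through iteration 2)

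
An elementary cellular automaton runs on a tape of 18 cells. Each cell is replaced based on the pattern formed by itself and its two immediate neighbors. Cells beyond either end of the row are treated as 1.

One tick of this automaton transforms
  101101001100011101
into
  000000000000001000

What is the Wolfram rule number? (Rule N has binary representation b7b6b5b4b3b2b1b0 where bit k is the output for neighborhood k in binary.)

128

position 14: 111 → 1  (bit 7 = 1)
position 0: 110 → 0  (bit 6 = 0)
position 1: 101 → 0  (bit 5 = 0)
position 6: 100 → 0  (bit 4 = 0)
position 2: 011 → 0  (bit 3 = 0)
position 5: 010 → 0  (bit 2 = 0)
position 7: 001 → 0  (bit 1 = 0)
position 11: 000 → 0  (bit 0 = 0)
bits b7..b0 = 10000000 = 128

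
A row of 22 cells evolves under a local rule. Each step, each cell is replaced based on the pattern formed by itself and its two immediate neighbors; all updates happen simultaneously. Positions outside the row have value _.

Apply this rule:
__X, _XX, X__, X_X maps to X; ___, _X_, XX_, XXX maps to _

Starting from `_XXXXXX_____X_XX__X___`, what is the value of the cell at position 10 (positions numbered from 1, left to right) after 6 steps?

step 1: XX_____X___X_XX_XX_X__
step 2: X_X___X_X_X_XX_XX_X_X_
step 3: _X_X_X_X_X_XX_XX_X_X_X
step 4: X_X_X_X_X_XX_XX_X_X_X_
step 5: _X_X_X_X_XX_XX_X_X_X_X
step 6: X_X_X_X_XX_XX_X_X_X_X_
position 10 holds X

X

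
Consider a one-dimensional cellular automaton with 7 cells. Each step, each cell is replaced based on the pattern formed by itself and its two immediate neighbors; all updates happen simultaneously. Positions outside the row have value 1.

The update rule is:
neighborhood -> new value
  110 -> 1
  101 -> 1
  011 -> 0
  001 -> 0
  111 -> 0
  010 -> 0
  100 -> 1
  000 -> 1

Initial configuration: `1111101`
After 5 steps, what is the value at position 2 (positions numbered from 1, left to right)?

1

step 1: 0000110
step 2: 1110011
step 3: 0011000
step 4: 1001110
step 5: 1100011
position 2 holds 1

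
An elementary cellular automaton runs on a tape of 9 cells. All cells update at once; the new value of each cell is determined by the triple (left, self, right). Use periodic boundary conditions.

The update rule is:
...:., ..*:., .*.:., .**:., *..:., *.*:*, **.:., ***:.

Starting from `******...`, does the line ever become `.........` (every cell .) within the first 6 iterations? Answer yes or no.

iteration 1: .........
all cells are . at iteration 1

yes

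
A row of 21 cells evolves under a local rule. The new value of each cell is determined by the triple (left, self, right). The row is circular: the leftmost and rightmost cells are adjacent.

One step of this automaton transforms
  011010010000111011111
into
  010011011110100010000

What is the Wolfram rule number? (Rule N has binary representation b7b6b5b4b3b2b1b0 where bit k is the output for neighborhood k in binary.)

29

position 13: 111 → 0  (bit 7 = 0)
position 2: 110 → 0  (bit 6 = 0)
position 0: 101 → 0  (bit 5 = 0)
position 5: 100 → 1  (bit 4 = 1)
position 1: 011 → 1  (bit 3 = 1)
position 4: 010 → 1  (bit 2 = 1)
position 6: 001 → 0  (bit 1 = 0)
position 9: 000 → 1  (bit 0 = 1)
bits b7..b0 = 00011101 = 29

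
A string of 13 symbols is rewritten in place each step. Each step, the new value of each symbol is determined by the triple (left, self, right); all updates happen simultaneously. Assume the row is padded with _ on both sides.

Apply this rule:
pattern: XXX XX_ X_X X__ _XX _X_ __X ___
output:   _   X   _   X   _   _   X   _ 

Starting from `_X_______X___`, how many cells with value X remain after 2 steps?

X_X_____X_X__
___X___X___X_
count of X: 3

3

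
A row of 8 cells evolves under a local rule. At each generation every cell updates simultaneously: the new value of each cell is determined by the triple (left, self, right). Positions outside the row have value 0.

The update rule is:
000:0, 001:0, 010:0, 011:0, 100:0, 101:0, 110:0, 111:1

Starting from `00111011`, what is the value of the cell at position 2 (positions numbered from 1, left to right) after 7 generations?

0

00010000
00000000
00000000  (fixed point — unchanged through generation 7)
position 2 holds 0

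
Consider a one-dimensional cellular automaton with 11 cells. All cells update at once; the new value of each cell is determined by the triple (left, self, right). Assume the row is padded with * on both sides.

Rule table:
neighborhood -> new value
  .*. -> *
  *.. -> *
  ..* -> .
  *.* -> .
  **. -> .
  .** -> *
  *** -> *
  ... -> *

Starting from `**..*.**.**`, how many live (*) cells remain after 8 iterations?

iteration 1: *.*.*.*..**
iteration 2: ..*.*.**.**
iteration 3: *.*.*.*..**  (repeats iteration 1; period 2)
iteration 8: ..*.*.**.**
count of *: 6

6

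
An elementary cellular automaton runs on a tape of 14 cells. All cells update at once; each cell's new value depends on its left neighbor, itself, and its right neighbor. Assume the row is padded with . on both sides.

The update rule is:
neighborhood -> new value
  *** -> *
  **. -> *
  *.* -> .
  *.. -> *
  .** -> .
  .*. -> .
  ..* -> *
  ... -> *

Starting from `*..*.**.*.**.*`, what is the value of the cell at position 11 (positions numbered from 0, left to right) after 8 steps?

.**...*....*..
*.****.****.**
...***..***..*
***.****.****.
.**..***..****
*.***.****.***
...**..***..**
***.***.****.*
position 11 holds *

*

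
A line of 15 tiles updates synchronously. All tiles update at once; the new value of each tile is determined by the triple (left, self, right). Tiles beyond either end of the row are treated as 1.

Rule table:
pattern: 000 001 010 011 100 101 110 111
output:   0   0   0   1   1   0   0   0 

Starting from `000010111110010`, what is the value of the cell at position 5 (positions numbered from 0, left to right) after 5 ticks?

0

100000100001000
010000010000100
001000001000010
100100000100000
010010000010000
position 5 holds 0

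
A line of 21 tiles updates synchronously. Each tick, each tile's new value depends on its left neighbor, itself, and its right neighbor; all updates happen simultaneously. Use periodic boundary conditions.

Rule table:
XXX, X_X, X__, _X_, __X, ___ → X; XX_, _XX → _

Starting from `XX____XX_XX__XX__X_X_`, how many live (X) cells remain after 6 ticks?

13

tick 1: __XXXX__X__XX__XXXXXX
tick 2: XX_XX_XXXXX__XX_XXXX_
tick 3: __X__X_XXX_XX__X_XX_X
tick 4: XXXXXXX_X_X__XXXX__XX
tick 5: XXXXXX_XXXXXX_XX_XX_X
tick 6: XXXXX_X_XXXX_X__X__X_
count of X: 13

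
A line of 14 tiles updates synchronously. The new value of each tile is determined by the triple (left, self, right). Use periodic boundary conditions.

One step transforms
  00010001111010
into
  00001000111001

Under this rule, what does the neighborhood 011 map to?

0

At position 7 the neighborhood is 011; the next row has 0 there.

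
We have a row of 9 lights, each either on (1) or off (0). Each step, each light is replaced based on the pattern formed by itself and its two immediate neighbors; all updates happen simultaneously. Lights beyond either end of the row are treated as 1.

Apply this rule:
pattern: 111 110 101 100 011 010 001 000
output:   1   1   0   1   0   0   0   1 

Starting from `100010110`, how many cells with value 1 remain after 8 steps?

8

111000010
111111000
111111110
111111110  (fixed point — unchanged through step 8)
count of 1: 8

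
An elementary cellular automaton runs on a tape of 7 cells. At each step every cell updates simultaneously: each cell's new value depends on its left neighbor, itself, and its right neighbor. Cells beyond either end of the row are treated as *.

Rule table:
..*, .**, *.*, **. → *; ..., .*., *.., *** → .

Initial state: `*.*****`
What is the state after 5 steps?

*..****

***....
..*...*
.*...**
*...**.
*..****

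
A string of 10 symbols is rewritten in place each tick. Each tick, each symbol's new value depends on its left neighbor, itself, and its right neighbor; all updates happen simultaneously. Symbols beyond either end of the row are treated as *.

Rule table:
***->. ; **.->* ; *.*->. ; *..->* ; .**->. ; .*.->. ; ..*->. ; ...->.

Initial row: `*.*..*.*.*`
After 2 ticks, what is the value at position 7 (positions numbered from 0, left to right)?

*..*......
**..*.....
position 7 holds .

.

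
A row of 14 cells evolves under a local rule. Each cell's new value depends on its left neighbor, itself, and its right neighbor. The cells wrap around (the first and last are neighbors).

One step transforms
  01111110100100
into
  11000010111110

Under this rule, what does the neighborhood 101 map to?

At position 7 the neighborhood is 101; the next row has 0 there.

0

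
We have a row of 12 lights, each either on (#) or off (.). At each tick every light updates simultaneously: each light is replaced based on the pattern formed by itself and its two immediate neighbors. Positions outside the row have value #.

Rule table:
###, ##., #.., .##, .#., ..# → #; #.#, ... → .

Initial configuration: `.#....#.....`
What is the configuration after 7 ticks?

.########.##

.##..###...#
.########.##
.########.##  (fixed point — unchanged through tick 7)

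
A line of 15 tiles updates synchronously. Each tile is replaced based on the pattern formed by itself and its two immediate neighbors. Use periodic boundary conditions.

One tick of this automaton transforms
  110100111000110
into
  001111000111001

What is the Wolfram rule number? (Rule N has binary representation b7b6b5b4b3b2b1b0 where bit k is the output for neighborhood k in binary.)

55

position 7: 111 → 0  (bit 7 = 0)
position 1: 110 → 0  (bit 6 = 0)
position 2: 101 → 1  (bit 5 = 1)
position 4: 100 → 1  (bit 4 = 1)
position 0: 011 → 0  (bit 3 = 0)
position 3: 010 → 1  (bit 2 = 1)
position 5: 001 → 1  (bit 1 = 1)
position 10: 000 → 1  (bit 0 = 1)
bits b7..b0 = 00110111 = 55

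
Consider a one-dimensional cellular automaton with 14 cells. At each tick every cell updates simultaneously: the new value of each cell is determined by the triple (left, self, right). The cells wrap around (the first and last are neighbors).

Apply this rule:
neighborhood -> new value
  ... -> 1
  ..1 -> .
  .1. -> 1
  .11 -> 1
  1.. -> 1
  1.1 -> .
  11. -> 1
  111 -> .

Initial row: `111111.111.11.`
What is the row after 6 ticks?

1....1.1.1.11.
1111.1.1.1.11.
1..1.1.1.1.11.
11.1.1.1.1.11.
11.1.1.1.1.11.  (fixed point — unchanged through tick 6)

11.1.1.1.1.11.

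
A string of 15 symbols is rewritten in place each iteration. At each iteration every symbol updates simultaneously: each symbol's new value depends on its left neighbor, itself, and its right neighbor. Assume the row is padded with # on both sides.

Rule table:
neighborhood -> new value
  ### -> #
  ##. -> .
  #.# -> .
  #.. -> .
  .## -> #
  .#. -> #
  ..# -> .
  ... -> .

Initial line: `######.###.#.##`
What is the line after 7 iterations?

#####..##..#.##
####...#...#.##
###....#...#.##
##.....#...#.##
#......#...#.##
.......#...#.##
.......#...#.##

.......#...#.##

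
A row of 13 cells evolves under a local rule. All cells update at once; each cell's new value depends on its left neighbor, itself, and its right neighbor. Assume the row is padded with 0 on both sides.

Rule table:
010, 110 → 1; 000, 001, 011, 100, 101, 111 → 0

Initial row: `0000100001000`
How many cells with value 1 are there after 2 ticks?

tick 1: 0000100001000  (fixed point — unchanged through tick 2)
count of 1: 2

2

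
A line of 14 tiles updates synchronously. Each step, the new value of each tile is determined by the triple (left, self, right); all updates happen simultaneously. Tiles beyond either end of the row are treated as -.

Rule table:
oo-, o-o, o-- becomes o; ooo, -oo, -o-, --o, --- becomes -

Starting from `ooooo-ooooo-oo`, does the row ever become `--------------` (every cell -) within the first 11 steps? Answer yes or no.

yes

----oo----oo-o
-----oo----oo-
------oo----oo
-------oo----o
--------oo----
---------oo---
----------oo--
-----------oo-
------------oo
-------------o
--------------
all cells are - at step 11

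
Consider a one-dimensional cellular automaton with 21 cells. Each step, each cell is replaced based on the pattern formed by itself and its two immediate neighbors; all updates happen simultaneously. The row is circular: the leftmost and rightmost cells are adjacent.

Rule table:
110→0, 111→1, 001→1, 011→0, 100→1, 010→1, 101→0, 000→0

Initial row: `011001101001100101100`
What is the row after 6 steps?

100110001110011100010
111001010101101010110
010111010100001010000
110010010110011011000
001111110001100000101
110111101010010001101

110111101010010001101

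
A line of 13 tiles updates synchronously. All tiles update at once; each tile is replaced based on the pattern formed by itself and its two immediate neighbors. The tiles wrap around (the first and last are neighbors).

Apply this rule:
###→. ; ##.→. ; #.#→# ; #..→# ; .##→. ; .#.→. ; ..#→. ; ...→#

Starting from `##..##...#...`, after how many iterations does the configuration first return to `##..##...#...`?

..#...##..##.
#..##...#...#
.#...##..##..
..##...#...##
#...##..##...
.##...#...##.
...##..##...#
##...#...##..
..##..##...#.
#...#...##..#
.##..##...#..
...#...##..##
##..##...#...

13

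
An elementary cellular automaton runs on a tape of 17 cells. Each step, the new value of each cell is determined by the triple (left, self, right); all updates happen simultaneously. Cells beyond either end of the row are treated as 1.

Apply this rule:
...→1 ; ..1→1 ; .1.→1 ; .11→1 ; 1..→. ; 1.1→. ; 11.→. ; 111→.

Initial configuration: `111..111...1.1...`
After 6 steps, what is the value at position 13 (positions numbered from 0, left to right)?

1

step 1: ....11...111.1.11
step 2: .1111..111...1.1.
step 3: .1....11...111.1.
step 4: .1.1111..111...1.
step 5: .1.1....11...111.
step 6: .1.1.1111..111...
position 13 holds 1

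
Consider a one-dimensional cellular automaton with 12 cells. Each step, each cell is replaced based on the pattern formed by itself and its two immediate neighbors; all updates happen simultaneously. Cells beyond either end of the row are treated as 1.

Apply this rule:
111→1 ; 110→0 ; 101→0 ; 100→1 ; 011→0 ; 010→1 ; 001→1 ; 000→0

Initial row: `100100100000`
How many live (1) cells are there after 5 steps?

5

step 1: 011111110001
step 2: 001111101010
step 3: 110111001010
step 4: 100010111010
step 5: 010110010010
count of 1: 5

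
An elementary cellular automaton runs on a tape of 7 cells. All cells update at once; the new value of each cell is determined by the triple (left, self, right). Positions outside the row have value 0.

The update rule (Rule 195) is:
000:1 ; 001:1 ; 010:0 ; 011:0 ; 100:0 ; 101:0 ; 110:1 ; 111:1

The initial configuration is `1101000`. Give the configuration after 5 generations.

generation 1: 0100011
generation 2: 1001101
generation 3: 0010100
generation 4: 1100001
generation 5: 0101110

0101110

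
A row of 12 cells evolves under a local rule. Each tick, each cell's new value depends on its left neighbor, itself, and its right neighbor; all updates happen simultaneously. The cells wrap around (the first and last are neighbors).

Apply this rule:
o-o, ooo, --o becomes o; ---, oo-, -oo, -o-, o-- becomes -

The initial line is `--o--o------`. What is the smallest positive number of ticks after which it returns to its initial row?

12

-o--o-------
o--o--------
--o--------o
-o--------o-
o--------o--
--------o--o
-------o--o-
------o--o--
-----o--o---
----o--o----
---o--o-----
--o--o------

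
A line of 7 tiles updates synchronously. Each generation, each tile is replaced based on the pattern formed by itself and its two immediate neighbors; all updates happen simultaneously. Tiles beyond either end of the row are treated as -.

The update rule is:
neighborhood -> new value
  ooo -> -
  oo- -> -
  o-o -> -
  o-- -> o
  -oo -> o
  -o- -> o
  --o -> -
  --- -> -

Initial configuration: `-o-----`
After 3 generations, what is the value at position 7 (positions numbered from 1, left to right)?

-

generation 1: -oo----
generation 2: -o-o---
generation 3: -o-oo--
position 7 holds -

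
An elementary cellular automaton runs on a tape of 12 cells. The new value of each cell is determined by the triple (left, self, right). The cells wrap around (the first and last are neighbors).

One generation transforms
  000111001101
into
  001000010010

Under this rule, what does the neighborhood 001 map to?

1

At position 2 the neighborhood is 001; the next row has 1 there.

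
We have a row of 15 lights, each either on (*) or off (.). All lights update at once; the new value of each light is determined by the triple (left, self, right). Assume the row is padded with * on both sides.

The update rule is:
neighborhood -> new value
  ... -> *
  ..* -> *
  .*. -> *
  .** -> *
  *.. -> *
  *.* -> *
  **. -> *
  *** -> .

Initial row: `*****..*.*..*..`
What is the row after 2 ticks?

....***********
*****..........

*****..........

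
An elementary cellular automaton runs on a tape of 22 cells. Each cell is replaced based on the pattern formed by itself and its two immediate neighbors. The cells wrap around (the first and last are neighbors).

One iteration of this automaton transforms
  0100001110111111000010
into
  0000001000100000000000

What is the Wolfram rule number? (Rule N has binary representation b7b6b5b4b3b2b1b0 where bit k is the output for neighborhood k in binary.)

position 7: 111 → 0  (bit 7 = 0)
position 8: 110 → 0  (bit 6 = 0)
position 9: 101 → 0  (bit 5 = 0)
position 2: 100 → 0  (bit 4 = 0)
position 6: 011 → 1  (bit 3 = 1)
position 1: 010 → 0  (bit 2 = 0)
position 0: 001 → 0  (bit 1 = 0)
position 3: 000 → 0  (bit 0 = 0)
bits b7..b0 = 00001000 = 8

8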